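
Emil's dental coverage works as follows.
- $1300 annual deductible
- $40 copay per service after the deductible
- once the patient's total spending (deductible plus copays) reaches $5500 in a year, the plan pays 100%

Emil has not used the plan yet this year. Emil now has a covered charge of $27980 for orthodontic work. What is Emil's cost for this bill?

$1340

The full $1300 deductible is still open; $1300 of this bill applies to it.
The remaining $26680 (= $27980 − $1300) moves to the copay.
Copay on this service: $40.
That puts the patient's cost at $1300 + $40 = $1340 before any cap.
Cumulative spending $0 + $1340 = $1340 stays under the $5500 maximum.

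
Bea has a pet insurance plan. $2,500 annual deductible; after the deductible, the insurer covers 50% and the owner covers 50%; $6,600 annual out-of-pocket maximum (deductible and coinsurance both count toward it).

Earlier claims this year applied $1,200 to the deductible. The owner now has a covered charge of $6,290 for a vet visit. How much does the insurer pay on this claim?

$1,200 of the $2,500 deductible is already met, leaving $1,300.
After the $1,300 deductible portion, $6,290 − $1,300 = $4,990 is subject to coinsurance.
50% of $4,990 = $2,495 falls to the owner.
That puts the owner's cost at $1,300 + $2,495 = $3,795 before any cap.
Total out-of-pocket so far would be $1,200 + $3,795 = $4,995, below the $6,600 cap — no reduction.
Insurer pays the balance: $6,290 − $3,795 = $2,495.

$2,495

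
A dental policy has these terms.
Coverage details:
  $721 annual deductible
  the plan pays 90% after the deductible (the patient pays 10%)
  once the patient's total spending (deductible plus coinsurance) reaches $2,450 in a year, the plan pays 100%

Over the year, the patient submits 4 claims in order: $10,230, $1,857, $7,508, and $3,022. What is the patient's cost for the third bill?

Bill 1, $10,230: deductible takes $721, $9,509 remains; coinsurance $9,509 × 10% = $950.90. Cost to patient: $1,671.90. OOP to date $1,671.90.
Bill 2, $1,857: 10% coinsurance on $1,857 = $185.70. Cost to patient: $185.70. OOP to date $1,857.60.
Bill 3, $7,508: deductible met; 10% of $7,508 = $750.80. Adding that to $1,857.60 gives $2,608.40, past the $2,450 cap; patient pays only $2,450 − $1,857.60 = $592.40.

$592.40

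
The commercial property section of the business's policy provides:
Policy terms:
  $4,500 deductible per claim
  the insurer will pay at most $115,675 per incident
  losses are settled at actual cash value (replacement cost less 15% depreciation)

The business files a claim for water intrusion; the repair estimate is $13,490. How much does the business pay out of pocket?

$6,523.50

Actual cash value after 15% depreciation: $13,490 × 85% = $11,466.50.
Subtract the deductible: $11,466.50 − $4,500 = $6,966.50.
That's under the $115,675 cap, so the insurer reimburses the full $6,966.50.
The business bears the rest of the original loss: $13,490 − $6,966.50 = $6,523.50.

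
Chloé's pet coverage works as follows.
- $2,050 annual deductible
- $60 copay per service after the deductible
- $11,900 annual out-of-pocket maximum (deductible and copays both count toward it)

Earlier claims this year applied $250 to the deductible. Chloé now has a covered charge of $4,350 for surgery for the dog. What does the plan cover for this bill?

Deductible still to meet: $2,050 − $250 = $1,800.
That leaves $4,350 − $1,800 = $2,550 for the copay.
Copay on this service: $60.
So the owner owes $1,800 + $60 = $1,860 before any cap.
Year-to-date out-of-pocket becomes $250 + $1,860 = $2,110, still under the $11,900 maximum, so no cap applies.
Insurer pays the balance: $4,350 − $1,860 = $2,490.

$2,490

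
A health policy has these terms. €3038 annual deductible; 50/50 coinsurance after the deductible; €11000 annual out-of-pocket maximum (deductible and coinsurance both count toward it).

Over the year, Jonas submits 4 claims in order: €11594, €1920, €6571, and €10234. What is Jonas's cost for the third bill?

Claim 1 (€11594): €3038 to deductible, leaving €8556; patient's 50% is €4278. Patient owes €7316 (running OOP €7316).
Claim 2 (€1920): 50% coinsurance on €1920 = €960. Patient pays €960; OOP now €8276.
Claim 3 (€6571): deductible met; 50% of €6571 = €3285.50. Adding that to €8276 gives €11561.50, past the €11000 cap; patient pays only €11000 − €8276 = €2724.

€2724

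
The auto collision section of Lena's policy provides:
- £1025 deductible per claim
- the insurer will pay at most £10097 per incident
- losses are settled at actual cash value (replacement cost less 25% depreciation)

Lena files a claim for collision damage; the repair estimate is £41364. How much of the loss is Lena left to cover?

£31267

Actual cash value after 25% depreciation: £41364 × 75% = £31023.
After the deductible, £31023 − £1025 = £29998 remains.
The £10097 per-incident cap binds; insurer pays £10097.
Out of pocket: £41364 − £10097 = £31267.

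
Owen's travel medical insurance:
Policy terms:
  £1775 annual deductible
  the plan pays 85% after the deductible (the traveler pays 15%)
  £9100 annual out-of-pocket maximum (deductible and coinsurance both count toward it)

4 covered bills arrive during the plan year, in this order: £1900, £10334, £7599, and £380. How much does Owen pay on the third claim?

Bill 1, £1900: deductible takes £1775, £125 remains; traveler's 15% is £18.75. Traveler pays £1793.75; OOP now £1793.75.
Bill 2, £10334: deductible met; 15% of £10334 = £1550.10. Traveler owes £1550.10 (running OOP £3343.85).
Bill 3, £7599: deductible met; 15% of £7599 = £1139.85. Cost to traveler: £1139.85. OOP to date £4483.70.

£1139.85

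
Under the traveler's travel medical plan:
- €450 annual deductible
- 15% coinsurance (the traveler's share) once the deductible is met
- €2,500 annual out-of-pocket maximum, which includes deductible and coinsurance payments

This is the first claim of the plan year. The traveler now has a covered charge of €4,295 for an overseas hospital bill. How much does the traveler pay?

Nothing has been paid toward the €450 deductible, so the first €450 of this charge is applied there.
That leaves €4,295 − €450 = €3,845 for coinsurance.
Coinsurance: €3,845 × 15% = €576.75.
Traveler responsibility before any cap: €450 + €576.75 = €1,026.75.
Cumulative spending €0 + €1,026.75 = €1,026.75 stays under the €2,500 maximum.

€1,026.75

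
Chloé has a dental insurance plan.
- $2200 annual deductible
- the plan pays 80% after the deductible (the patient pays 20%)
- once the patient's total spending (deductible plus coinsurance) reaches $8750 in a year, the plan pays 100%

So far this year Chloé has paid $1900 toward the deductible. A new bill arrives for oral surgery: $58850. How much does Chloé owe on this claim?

$6850

Remaining deductible: $2200 − $1900 = $300.
After the $300 deductible portion, $58850 − $300 = $58550 is subject to coinsurance.
Patient's 20% share of $58550 is $11710.
That puts the patient's cost at $300 + $11710 = $12010 before any cap.
Adding $12010 to the $1900 already spent would give $13910, which exceeds the $8750 cap; the patient pays just $8750 − $1900 = $6850.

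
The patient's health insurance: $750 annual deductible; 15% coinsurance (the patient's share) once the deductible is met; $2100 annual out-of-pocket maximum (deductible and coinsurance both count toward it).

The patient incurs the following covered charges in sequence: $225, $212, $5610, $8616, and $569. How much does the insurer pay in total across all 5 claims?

$13132

Bill 1, $225: entire amount goes to the deductible. Patient owes $225 (running OOP $225). Insurer: $225 − $225 = $0.
Bill 2, $212: all of it applies to the deductible. Patient owes $212 (running OOP $437). Insurer: $212 − $212 = $0.
Bill 3, $5610: $313 finishes the deductible; $5297 goes to coinsurance; patient's 15% is $794.55. Patient pays $1107.55; OOP now $1544.55. Insurer: $5610 − $1107.55 = $4502.45.
Bill 4, $8616: deductible already satisfied, so patient's share is 15% × $8616 = $1292.40. Adding that to $1544.55 gives $2836.95, past the $2100 cap; patient pays only $2100 − $1544.55 = $555.45. Insurer: $8616 − $555.45 = $8060.55.
Bill 5, $569: 15% coinsurance on $569 = $85.35. Adding that to $2100 gives $2185.35, past the $2100 cap; patient pays only $2100 − $2100 = $0. Insurer: $569 − $0 = $569.
Insurer total: $0 + $0 + $4502.45 + $8060.55 + $569 = $13132.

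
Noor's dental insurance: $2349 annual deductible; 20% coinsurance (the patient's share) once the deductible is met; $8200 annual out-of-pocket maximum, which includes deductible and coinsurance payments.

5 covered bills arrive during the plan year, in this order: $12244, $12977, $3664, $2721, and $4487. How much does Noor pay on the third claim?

#1 ($12244): $2349 finishes the deductible; $9895 goes to coinsurance; coinsurance $9895 × 20% = $1979. Patient pays $4328; OOP now $4328.
#2 ($12977): deductible already satisfied, so patient's share is 20% × $12977 = $2595.40. Cost to patient: $2595.40. OOP to date $6923.40.
#3 ($3664): 20% coinsurance on $3664 = $732.80. Cost to patient: $732.80. OOP to date $7656.20.

$732.80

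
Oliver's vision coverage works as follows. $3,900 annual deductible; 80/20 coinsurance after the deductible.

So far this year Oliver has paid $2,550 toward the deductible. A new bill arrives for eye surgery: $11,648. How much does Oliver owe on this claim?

$3,409.60

Deductible still to meet: $3,900 − $2,550 = $1,350.
That leaves $11,648 − $1,350 = $10,298 for coinsurance.
20% of $10,298 = $2,059.60 falls to the member.
Member responsibility: $1,350 + $2,059.60 = $3,409.60.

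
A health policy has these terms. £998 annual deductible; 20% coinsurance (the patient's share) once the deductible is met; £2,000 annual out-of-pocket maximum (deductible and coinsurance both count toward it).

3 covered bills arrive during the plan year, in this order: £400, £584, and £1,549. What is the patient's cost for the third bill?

£321

Claim 1 (£400): all of it applies to the deductible. Patient pays £400; OOP now £400.
Claim 2 (£584): fully absorbed by the deductible. Cost to patient: £584. OOP to date £984.
Claim 3 (£1,549): deductible takes £14, £1,535 remains; coinsurance £1,535 × 20% = £307. Patient pays £321; OOP now £1,305.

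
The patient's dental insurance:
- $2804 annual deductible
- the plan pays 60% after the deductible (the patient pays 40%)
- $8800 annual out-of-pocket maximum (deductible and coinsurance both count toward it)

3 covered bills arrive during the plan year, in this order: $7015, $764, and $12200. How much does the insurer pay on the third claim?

Claim 1 ($7015): $2804 to deductible, leaving $4211; 40% of $4211 = $1684.40. Patient owes $4488.40 (running OOP $4488.40). Insurer: $7015 − $4488.40 = $2526.60.
Claim 2 ($764): 40% coinsurance on $764 = $305.60. Cost to patient: $305.60. OOP to date $4794. Insurer: $764 − $305.60 = $458.40.
Claim 3 ($12200): deductible already satisfied, so patient's share is 40% × $12200 = $4880. Adding that to $4794 gives $9674, past the $8800 cap; patient pays only $8800 − $4794 = $4006. Insurer: $12200 − $4006 = $8194.

$8194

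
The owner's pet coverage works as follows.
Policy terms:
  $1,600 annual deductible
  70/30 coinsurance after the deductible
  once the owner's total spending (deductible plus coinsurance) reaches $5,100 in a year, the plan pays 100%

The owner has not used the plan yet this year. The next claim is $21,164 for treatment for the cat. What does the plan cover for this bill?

$16,064

Deductible not yet touched, so the first $1,600 of the bill goes to the deductible.
That leaves $21,164 − $1,600 = $19,564 for coinsurance.
Owner's 30% share of $19,564 is $5,869.20.
So the owner owes $1,600 + $5,869.20 = $7,469.20 before any cap.
Adding $7,469.20 to the $0 already spent would give $7,469.20, which exceeds the $5,100 cap; the owner pays just $5,100 − $0 = $5,100.
The plan picks up $21,164 − $5,100 = $16,064.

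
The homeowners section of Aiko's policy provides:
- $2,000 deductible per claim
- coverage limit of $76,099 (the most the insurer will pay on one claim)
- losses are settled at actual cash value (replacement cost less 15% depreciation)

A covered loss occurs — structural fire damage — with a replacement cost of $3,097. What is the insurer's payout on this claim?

At 15% depreciation, ACV = $3,097 − $464.55 = $2,632.45.
After the deductible, $2,632.45 − $2,000 = $632.45 remains.
That's under the $76,099 cap, so the insurer reimburses the full $632.45.

$632.45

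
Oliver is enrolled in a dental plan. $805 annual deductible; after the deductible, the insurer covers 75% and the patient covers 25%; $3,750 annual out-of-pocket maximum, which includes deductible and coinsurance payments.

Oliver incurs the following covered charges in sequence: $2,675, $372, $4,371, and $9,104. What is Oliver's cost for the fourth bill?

$1,291.75

Bill 1, $2,675: deductible takes $805, $1,870 remains; coinsurance $1,870 × 25% = $467.50. Patient pays $1,272.50; OOP now $1,272.50.
Bill 2, $372: deductible already satisfied, so patient's share is 25% × $372 = $93. Patient owes $93 (running OOP $1,365.50).
Bill 3, $4,371: deductible already satisfied, so patient's share is 25% × $4,371 = $1,092.75. Cost to patient: $1,092.75. OOP to date $2,458.25.
Bill 4, $9,104: deductible met; 25% of $9,104 = $2,276. OOP would hit $4,734.25 > $3,750, so the cap limits the patient to $3,750 − $2,458.25 = $1,291.75.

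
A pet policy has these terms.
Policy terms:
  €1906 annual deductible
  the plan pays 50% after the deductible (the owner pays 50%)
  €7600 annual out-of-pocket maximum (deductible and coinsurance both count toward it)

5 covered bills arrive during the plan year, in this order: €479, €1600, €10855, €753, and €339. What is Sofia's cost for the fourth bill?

€180

#1 (€479): entire amount goes to the deductible. Cost to owner: €479. OOP to date €479.
#2 (€1600): €1427 to deductible, leaving €173; owner's 50% is €86.50. Cost to owner: €1513.50. OOP to date €1992.50.
#3 (€10855): deductible met; 50% of €10855 = €5427.50. Owner owes €5427.50 (running OOP €7420).
#4 (€753): deductible met; 50% of €753 = €376.50. OOP would hit €7796.50 > €7600, so the cap limits the owner to €7600 − €7420 = €180.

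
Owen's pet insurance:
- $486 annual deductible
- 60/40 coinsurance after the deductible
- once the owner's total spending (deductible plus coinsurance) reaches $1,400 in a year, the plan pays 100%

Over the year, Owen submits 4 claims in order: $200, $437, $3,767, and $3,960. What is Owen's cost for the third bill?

Claim 1 — $200: all of it applies to the deductible. Owner pays $200; OOP now $200.
Claim 2 — $437: $286 finishes the deductible; $151 goes to coinsurance; owner's 40% is $60.40. Cost to owner: $346.40. OOP to date $546.40.
Claim 3 — $3,767: 40% coinsurance on $3,767 = $1,506.80. That would push OOP to $2,053.20, over the $1,400 cap, so owner pays $1,400 − $546.40 = $853.60.

$853.60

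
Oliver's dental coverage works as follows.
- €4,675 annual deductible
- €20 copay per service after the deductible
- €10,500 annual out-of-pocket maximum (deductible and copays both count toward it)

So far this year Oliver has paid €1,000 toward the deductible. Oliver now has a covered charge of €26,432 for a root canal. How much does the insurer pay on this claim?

Deductible still to meet: €4,675 − €1,000 = €3,675.
That leaves €26,432 − €3,675 = €22,757 for the copay.
Copay on this service: €20.
Patient responsibility before any cap: €3,675 + €20 = €3,695.
Cumulative spending €1,000 + €3,695 = €4,695 stays under the €10,500 maximum.
Insurer pays the balance: €26,432 − €3,695 = €22,737.

€22,737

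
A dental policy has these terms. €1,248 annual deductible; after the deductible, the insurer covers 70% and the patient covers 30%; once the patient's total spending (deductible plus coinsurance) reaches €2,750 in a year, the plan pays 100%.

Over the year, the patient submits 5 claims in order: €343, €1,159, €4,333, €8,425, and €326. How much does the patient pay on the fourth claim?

€125.90

Claim 1 — €343: fully absorbed by the deductible. Patient owes €343 (running OOP €343).
Claim 2 — €1,159: €905 to deductible, leaving €254; coinsurance €254 × 30% = €76.20. Cost to patient: €981.20. OOP to date €1,324.20.
Claim 3 — €4,333: deductible met; 30% of €4,333 = €1,299.90. Patient owes €1,299.90 (running OOP €2,624.10).
Claim 4 — €8,425: deductible met; 30% of €8,425 = €2,527.50. That would push OOP to €5,151.60, over the €2,750 cap, so patient pays €2,750 − €2,624.10 = €125.90.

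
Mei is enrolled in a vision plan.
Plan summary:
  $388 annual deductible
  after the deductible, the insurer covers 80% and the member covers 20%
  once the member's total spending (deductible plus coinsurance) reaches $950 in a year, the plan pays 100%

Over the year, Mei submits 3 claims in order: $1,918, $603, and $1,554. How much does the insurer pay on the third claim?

Bill 1, $1,918: $388 to deductible, leaving $1,530; coinsurance $1,530 × 20% = $306. Member pays $694; OOP now $694. Plan pays $1,918 − $694 = $1,224.
Bill 2, $603: 20% coinsurance on $603 = $120.60. Cost to member: $120.60. OOP to date $814.60. Plan pays $603 − $120.60 = $482.40.
Bill 3, $1,554: 20% coinsurance on $1,554 = $310.80. That would push OOP to $1,125.40, over the $950 cap, so member pays $950 − $814.60 = $135.40. Insurer: $1,554 − $135.40 = $1,418.60.

$1,418.60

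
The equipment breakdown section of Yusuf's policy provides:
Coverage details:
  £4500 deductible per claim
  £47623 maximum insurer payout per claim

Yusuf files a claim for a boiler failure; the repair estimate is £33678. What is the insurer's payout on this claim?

After the deductible, £33678 − £4500 = £29178 remains.
That's under the £47623 cap, so the insurer reimburses the full £29178.

£29178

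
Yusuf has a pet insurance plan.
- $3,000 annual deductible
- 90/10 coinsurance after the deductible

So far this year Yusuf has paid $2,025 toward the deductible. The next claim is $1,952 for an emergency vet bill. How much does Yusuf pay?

$1,072.70

$2,025 of the $3,000 deductible is already met, leaving $975.
The remaining $977 (= $1,952 − $975) moves to coinsurance.
Owner's 10% share of $977 is $97.70.
So the owner owes $975 + $97.70 = $1,072.70.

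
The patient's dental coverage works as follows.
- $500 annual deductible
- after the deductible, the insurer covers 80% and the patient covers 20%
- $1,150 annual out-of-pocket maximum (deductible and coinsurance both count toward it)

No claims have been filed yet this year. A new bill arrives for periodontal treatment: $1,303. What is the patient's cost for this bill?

Deductible not yet touched, so the first $500 of the bill goes to the deductible.
That leaves $1,303 − $500 = $803 for coinsurance.
Patient's 20% share of $803 is $160.60.
That puts the patient's cost at $500 + $160.60 = $660.60 before any cap.
Total out-of-pocket so far would be $0 + $660.60 = $660.60, below the $1,150 cap — no reduction.

$660.60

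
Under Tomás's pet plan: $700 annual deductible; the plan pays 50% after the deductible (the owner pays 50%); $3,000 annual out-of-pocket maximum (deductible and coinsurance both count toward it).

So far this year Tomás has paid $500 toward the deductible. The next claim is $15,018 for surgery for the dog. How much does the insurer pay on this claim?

Deductible still to meet: $700 − $500 = $200.
After the $200 deductible portion, $15,018 − $200 = $14,818 is subject to coinsurance.
50% of $14,818 = $7,409 falls to the owner.
So the owner owes $200 + $7,409 = $7,609 before any cap.
Year-to-date out-of-pocket would reach $500 + $7,609 = $8,109, above the $3,000 maximum, so the owner pays only $3,000 − $500 = $2,500.
The plan picks up $15,018 − $2,500 = $12,518.

$12,518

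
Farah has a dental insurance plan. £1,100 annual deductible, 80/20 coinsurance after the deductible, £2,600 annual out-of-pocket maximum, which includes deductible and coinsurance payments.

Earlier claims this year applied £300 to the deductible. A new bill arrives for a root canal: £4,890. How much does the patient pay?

£1,618

£300 of the £1,100 deductible is already met, leaving £800.
The remaining £4,090 (= £4,890 − £800) moves to coinsurance.
Coinsurance: £4,090 × 20% = £818.
So the patient owes £800 + £818 = £1,618 before any cap.
Cumulative spending £300 + £1,618 = £1,918 stays under the £2,600 maximum.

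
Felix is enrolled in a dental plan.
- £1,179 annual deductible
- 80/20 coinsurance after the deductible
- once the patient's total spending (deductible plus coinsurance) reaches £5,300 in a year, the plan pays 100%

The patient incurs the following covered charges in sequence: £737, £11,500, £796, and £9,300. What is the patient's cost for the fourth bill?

Claim 1 — £737: all of it applies to the deductible. Cost to patient: £737. OOP to date £737.
Claim 2 — £11,500: £442 finishes the deductible; £11,058 goes to coinsurance; coinsurance £11,058 × 20% = £2,211.60. Patient owes £2,653.60 (running OOP £3,390.60).
Claim 3 — £796: deductible met; 20% of £796 = £159.20. Patient owes £159.20 (running OOP £3,549.80).
Claim 4 — £9,300: deductible already satisfied, so patient's share is 20% × £9,300 = £1,860. OOP would hit £5,409.80 > £5,300, so the cap limits the patient to £5,300 − £3,549.80 = £1,750.20.

£1,750.20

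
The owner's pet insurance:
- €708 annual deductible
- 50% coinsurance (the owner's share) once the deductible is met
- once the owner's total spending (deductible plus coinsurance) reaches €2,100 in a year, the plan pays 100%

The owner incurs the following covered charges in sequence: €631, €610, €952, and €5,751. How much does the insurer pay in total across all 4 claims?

Bill 1, €631: all of it applies to the deductible. Owner owes €631 (running OOP €631). Insurer: €631 − €631 = €0.
Bill 2, €610: €77 finishes the deductible; €533 goes to coinsurance; 50% of €533 = €266.50. Owner owes €343.50 (running OOP €974.50). Insurer: €610 − €343.50 = €266.50.
Bill 3, €952: deductible already satisfied, so owner's share is 50% × €952 = €476. Owner owes €476 (running OOP €1,450.50). Insurer: €952 − €476 = €476.
Bill 4, €5,751: deductible met; 50% of €5,751 = €2,875.50. That would push OOP to €4,326, over the €2,100 cap, so owner pays €2,100 − €1,450.50 = €649.50. Insurer: €5,751 − €649.50 = €5,101.50.
Insurer total = bills − owner's total = €7,944 − €2,100 = €5,844.

€5,844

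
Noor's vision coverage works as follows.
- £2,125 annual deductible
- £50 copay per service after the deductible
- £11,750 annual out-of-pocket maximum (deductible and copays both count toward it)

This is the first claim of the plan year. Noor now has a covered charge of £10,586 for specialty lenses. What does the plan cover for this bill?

£8,411

Deductible not yet touched, so the first £2,125 of the bill goes to the deductible.
The remaining £8,461 (= £10,586 − £2,125) moves to the copay.
Copay on this service: £50.
That puts the member's cost at £2,125 + £50 = £2,175 before any cap.
Cumulative spending £0 + £2,175 = £2,175 stays under the £11,750 maximum.
The plan picks up £10,586 − £2,175 = £8,411.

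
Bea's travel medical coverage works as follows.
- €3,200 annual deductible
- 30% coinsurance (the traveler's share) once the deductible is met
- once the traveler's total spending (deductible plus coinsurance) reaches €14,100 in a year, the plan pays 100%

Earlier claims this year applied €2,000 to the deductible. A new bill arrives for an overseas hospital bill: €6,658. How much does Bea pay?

€2,837.40

Remaining deductible: €3,200 − €2,000 = €1,200.
The remaining €5,458 (= €6,658 − €1,200) moves to coinsurance.
30% of €5,458 = €1,637.40 falls to the traveler.
Traveler responsibility before any cap: €1,200 + €1,637.40 = €2,837.40.
Total out-of-pocket so far would be €2,000 + €2,837.40 = €4,837.40, below the €14,100 cap — no reduction.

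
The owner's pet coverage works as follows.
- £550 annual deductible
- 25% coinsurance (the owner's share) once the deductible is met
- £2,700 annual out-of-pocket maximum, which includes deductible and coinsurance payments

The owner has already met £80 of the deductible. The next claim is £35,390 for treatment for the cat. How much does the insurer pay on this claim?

Deductible still to meet: £550 − £80 = £470.
The remaining £34,920 (= £35,390 − £470) moves to coinsurance.
Coinsurance: £34,920 × 25% = £8,730.
Owner responsibility before any cap: £470 + £8,730 = £9,200.
Year-to-date out-of-pocket would reach £80 + £9,200 = £9,280, above the £2,700 maximum, so the owner pays only £2,700 − £80 = £2,620.
Insurer pays the balance: £35,390 − £2,620 = £32,770.

£32,770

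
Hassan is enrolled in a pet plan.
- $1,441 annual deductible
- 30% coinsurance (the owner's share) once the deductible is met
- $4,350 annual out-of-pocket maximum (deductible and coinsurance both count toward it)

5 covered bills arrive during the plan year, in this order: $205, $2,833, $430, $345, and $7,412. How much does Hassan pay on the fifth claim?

$2,197.40

Bill 1, $205: all of it applies to the deductible. Owner pays $205; OOP now $205.
Bill 2, $2,833: deductible takes $1,236, $1,597 remains; 30% of $1,597 = $479.10. Cost to owner: $1,715.10. OOP to date $1,920.10.
Bill 3, $430: deductible already satisfied, so owner's share is 30% × $430 = $129. Cost to owner: $129. OOP to date $2,049.10.
Bill 4, $345: deductible already satisfied, so owner's share is 30% × $345 = $103.50. Cost to owner: $103.50. OOP to date $2,152.60.
Bill 5, $7,412: deductible already satisfied, so owner's share is 30% × $7,412 = $2,223.60. Adding that to $2,152.60 gives $4,376.20, past the $4,350 cap; owner pays only $4,350 − $2,152.60 = $2,197.40.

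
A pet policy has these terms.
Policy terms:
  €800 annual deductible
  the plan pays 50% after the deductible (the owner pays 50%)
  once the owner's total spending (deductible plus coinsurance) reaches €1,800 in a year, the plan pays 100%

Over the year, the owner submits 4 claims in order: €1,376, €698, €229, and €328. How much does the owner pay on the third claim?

#1 (€1,376): €800 to deductible, leaving €576; owner's 50% is €288. Owner owes €1,088 (running OOP €1,088).
#2 (€698): deductible met; 50% of €698 = €349. Cost to owner: €349. OOP to date €1,437.
#3 (€229): deductible met; 50% of €229 = €114.50. Cost to owner: €114.50. OOP to date €1,551.50.

€114.50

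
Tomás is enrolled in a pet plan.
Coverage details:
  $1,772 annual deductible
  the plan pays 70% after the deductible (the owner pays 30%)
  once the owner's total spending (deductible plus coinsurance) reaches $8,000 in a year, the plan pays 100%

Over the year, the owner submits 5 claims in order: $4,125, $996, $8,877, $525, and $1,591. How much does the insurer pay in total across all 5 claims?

#1 ($4,125): $1,772 to deductible, leaving $2,353; owner's 30% is $705.90. Owner owes $2,477.90 (running OOP $2,477.90). Plan pays $4,125 − $2,477.90 = $1,647.10.
#2 ($996): deductible already satisfied, so owner's share is 30% × $996 = $298.80. Owner owes $298.80 (running OOP $2,776.70). Plan pays $996 − $298.80 = $697.20.
#3 ($8,877): deductible met; 30% of $8,877 = $2,663.10. Cost to owner: $2,663.10. OOP to date $5,439.80. Insurer: $8,877 − $2,663.10 = $6,213.90.
#4 ($525): deductible met; 30% of $525 = $157.50. Owner owes $157.50 (running OOP $5,597.30). Plan pays $525 − $157.50 = $367.50.
#5 ($1,591): deductible already satisfied, so owner's share is 30% × $1,591 = $477.30. Owner owes $477.30 (running OOP $6,074.60). Plan pays $1,591 − $477.30 = $1,113.70.
Insurer total: $1,647.10 + $697.20 + $6,213.90 + $367.50 + $1,113.70 = $10,039.40.

$10,039.40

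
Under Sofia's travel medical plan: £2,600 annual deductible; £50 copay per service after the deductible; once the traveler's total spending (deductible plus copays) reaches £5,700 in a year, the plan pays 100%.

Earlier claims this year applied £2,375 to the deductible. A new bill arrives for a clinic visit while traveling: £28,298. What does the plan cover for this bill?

£28,023

Remaining deductible: £2,600 − £2,375 = £225.
The remaining £28,073 (= £28,298 − £225) moves to the copay.
Copay on this service: £50.
That puts the traveler's cost at £225 + £50 = £275 before any cap.
Year-to-date out-of-pocket becomes £2,375 + £275 = £2,650, still under the £5,700 maximum, so no cap applies.
The plan picks up £28,298 − £275 = £28,023.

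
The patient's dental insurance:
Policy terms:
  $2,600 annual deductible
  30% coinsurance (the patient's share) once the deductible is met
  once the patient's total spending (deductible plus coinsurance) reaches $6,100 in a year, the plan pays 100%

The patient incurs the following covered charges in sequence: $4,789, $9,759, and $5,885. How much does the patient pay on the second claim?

#1 ($4,789): $2,600 finishes the deductible; $2,189 goes to coinsurance; 30% of $2,189 = $656.70. Patient pays $3,256.70; OOP now $3,256.70.
#2 ($9,759): deductible already satisfied, so patient's share is 30% × $9,759 = $2,927.70. Adding that to $3,256.70 gives $6,184.40, past the $6,100 cap; patient pays only $6,100 − $3,256.70 = $2,843.30.

$2,843.30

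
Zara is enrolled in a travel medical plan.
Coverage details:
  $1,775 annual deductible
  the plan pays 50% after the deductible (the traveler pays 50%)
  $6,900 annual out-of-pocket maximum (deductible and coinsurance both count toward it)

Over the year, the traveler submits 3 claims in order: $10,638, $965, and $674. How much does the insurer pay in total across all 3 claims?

Claim 1 — $10,638: deductible takes $1,775, $8,863 remains; traveler's 50% is $4,431.50. Cost to traveler: $6,206.50. OOP to date $6,206.50. Plan pays $10,638 − $6,206.50 = $4,431.50.
Claim 2 — $965: 50% coinsurance on $965 = $482.50. Traveler pays $482.50; OOP now $6,689. Insurer: $965 − $482.50 = $482.50.
Claim 3 — $674: deductible met; 50% of $674 = $337. OOP would hit $7,026 > $6,900, so the cap limits the traveler to $6,900 − $6,689 = $211. Insurer: $674 − $211 = $463.
Insurer total: $4,431.50 + $482.50 + $463 = $5,377.

$5,377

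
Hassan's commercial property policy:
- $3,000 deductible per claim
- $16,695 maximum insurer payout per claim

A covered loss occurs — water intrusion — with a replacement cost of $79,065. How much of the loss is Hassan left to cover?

Less the $3,000 deductible: $79,065 − $3,000 = $76,065.
$76,065 exceeds the $16,695 limit, so the insurer pays the limit: $16,695.
The business bears the rest of the original loss: $79,065 − $16,695 = $62,370.

$62,370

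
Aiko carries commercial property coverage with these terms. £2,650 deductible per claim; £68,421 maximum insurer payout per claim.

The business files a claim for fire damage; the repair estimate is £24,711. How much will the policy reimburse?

After the deductible, £24,711 − £2,650 = £22,061 remains.
That's under the £68,421 cap, so the insurer reimburses the full £22,061.

£22,061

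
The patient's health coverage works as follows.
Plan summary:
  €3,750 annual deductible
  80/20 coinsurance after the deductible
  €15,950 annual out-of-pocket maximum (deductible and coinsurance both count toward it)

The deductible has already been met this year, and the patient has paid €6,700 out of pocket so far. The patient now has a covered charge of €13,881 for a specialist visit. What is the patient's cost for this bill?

The deductible is already satisfied, so the full bill goes to coinsurance.
20% of €13,881 = €2,776.20 falls to the patient.
Cumulative spending €6,700 + €2,776.20 = €9,476.20 stays under the €15,950 maximum.

€2,776.20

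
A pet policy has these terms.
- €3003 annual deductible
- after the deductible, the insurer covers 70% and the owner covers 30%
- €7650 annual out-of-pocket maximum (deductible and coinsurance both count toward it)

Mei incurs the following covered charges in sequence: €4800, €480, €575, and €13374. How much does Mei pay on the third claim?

Claim 1 — €4800: €3003 finishes the deductible; €1797 goes to coinsurance; owner's 30% is €539.10. Owner pays €3542.10; OOP now €3542.10.
Claim 2 — €480: deductible already satisfied, so owner's share is 30% × €480 = €144. Owner pays €144; OOP now €3686.10.
Claim 3 — €575: deductible met; 30% of €575 = €172.50. Owner owes €172.50 (running OOP €3858.60).

€172.50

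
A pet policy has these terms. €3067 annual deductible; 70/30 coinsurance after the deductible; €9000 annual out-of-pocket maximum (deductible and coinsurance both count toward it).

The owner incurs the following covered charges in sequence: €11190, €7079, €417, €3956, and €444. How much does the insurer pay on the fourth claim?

Claim 1 — €11190: €3067 finishes the deductible; €8123 goes to coinsurance; 30% of €8123 = €2436.90. Owner pays €5503.90; OOP now €5503.90. Insurer: €11190 − €5503.90 = €5686.10.
Claim 2 — €7079: deductible already satisfied, so owner's share is 30% × €7079 = €2123.70. Owner pays €2123.70; OOP now €7627.60. Insurer: €7079 − €2123.70 = €4955.30.
Claim 3 — €417: deductible met; 30% of €417 = €125.10. Owner pays €125.10; OOP now €7752.70. Insurer: €417 − €125.10 = €291.90.
Claim 4 — €3956: 30% coinsurance on €3956 = €1186.80. Cost to owner: €1186.80. OOP to date €8939.50. Insurer: €3956 − €1186.80 = €2769.20.

€2769.20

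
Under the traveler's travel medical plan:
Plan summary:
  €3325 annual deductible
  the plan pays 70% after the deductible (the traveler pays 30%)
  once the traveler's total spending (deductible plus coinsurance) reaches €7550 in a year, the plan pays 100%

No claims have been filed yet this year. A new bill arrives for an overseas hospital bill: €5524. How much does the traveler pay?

€3984.70

Nothing has been paid toward the €3325 deductible, so the first €3325 of this charge is applied there.
After the €3325 deductible portion, €5524 − €3325 = €2199 is subject to coinsurance.
Traveler's 30% share of €2199 is €659.70.
So the traveler owes €3325 + €659.70 = €3984.70 before any cap.
Total out-of-pocket so far would be €0 + €3984.70 = €3984.70, below the €7550 cap — no reduction.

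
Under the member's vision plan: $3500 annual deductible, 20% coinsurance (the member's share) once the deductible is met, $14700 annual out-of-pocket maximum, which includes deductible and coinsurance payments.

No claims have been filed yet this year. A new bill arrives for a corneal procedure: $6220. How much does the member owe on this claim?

$4044

Nothing has been paid toward the $3500 deductible, so the first $3500 of this charge is applied there.
After the $3500 deductible portion, $6220 − $3500 = $2720 is subject to coinsurance.
20% of $2720 = $544 falls to the member.
Member responsibility before any cap: $3500 + $544 = $4044.
Cumulative spending $0 + $4044 = $4044 stays under the $14700 maximum.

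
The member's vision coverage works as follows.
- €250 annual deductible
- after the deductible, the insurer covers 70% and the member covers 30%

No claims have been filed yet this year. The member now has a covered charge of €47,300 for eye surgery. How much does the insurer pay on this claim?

€32,935

The full €250 deductible is still open; €250 of this bill applies to it.
The remaining €47,050 (= €47,300 − €250) moves to coinsurance.
30% of €47,050 = €14,115 falls to the member.
Member responsibility: €250 + €14,115 = €14,365.
The insurer covers the remainder: €47,300 − €14,365 = €32,935.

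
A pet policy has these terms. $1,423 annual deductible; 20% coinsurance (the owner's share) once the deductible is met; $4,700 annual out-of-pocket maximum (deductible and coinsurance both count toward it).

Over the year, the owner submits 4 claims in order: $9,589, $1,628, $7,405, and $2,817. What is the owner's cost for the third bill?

Claim 1 — $9,589: $1,423 finishes the deductible; $8,166 goes to coinsurance; owner's 20% is $1,633.20. Owner owes $3,056.20 (running OOP $3,056.20).
Claim 2 — $1,628: deductible already satisfied, so owner's share is 20% × $1,628 = $325.60. Owner owes $325.60 (running OOP $3,381.80).
Claim 3 — $7,405: 20% coinsurance on $7,405 = $1,481. OOP would hit $4,862.80 > $4,700, so the cap limits the owner to $4,700 − $3,381.80 = $1,318.20.

$1,318.20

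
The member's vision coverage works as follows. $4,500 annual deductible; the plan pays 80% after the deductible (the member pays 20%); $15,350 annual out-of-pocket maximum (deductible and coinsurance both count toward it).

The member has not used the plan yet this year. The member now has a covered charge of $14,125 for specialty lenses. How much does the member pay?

Nothing has been paid toward the $4,500 deductible, so the first $4,500 of this charge is applied there.
After the $4,500 deductible portion, $14,125 − $4,500 = $9,625 is subject to coinsurance.
Coinsurance: $9,625 × 20% = $1,925.
That puts the member's cost at $4,500 + $1,925 = $6,425 before any cap.
Cumulative spending $0 + $6,425 = $6,425 stays under the $15,350 maximum.

$6,425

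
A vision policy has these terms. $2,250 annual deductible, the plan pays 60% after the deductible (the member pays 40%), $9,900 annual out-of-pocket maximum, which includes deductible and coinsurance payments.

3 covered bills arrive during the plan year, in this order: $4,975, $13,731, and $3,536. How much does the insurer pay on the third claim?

$2,468.40

#1 ($4,975): $2,250 to deductible, leaving $2,725; member's 40% is $1,090. Member owes $3,340 (running OOP $3,340). Plan pays $4,975 − $3,340 = $1,635.
#2 ($13,731): deductible met; 40% of $13,731 = $5,492.40. Member owes $5,492.40 (running OOP $8,832.40). Insurer: $13,731 − $5,492.40 = $8,238.60.
#3 ($3,536): deductible already satisfied, so member's share is 40% × $3,536 = $1,414.40. OOP would hit $10,246.80 > $9,900, so the cap limits the member to $9,900 − $8,832.40 = $1,067.60. Insurer: $3,536 − $1,067.60 = $2,468.40.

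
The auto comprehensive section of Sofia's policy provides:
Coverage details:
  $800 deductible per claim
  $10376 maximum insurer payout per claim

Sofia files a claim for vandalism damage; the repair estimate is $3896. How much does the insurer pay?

After the deductible, $3896 − $800 = $3096 remains.
$3096 ≤ $10376, so the limit doesn't bind; insurer pays $3096.

$3096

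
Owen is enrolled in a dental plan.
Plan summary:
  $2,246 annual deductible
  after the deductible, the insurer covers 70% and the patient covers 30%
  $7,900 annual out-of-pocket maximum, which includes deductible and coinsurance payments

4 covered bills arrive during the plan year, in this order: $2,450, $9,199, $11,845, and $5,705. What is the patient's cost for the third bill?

$2,833.10

Bill 1, $2,450: $2,246 to deductible, leaving $204; patient's 30% is $61.20. Patient pays $2,307.20; OOP now $2,307.20.
Bill 2, $9,199: 30% coinsurance on $9,199 = $2,759.70. Patient owes $2,759.70 (running OOP $5,066.90).
Bill 3, $11,845: deductible met; 30% of $11,845 = $3,553.50. OOP would hit $8,620.40 > $7,900, so the cap limits the patient to $7,900 − $5,066.90 = $2,833.10.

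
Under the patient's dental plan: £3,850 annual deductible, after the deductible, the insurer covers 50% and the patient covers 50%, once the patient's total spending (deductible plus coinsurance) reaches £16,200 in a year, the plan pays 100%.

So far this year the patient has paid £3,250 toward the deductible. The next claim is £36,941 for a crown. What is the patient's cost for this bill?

£12,950

Remaining deductible: £3,850 − £3,250 = £600.
The remaining £36,341 (= £36,941 − £600) moves to coinsurance.
50% of £36,341 = £18,170.50 falls to the patient.
That puts the patient's cost at £600 + £18,170.50 = £18,770.50 before any cap.
Year-to-date out-of-pocket would reach £3,250 + £18,770.50 = £22,020.50, above the £16,200 maximum, so the patient pays only £16,200 − £3,250 = £12,950.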